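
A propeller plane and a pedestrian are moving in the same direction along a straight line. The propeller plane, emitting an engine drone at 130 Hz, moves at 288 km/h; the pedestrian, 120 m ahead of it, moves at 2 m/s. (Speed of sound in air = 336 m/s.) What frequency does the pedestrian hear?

170 Hz

288 km/h = 80 m/s.
The pedestrian is ahead, so the propeller plane is moving toward it while the pedestrian is moving away from the propeller plane.
With source approaching and observer receding, f' = f · (v − v_o)/(v − v_s).
f' = 130 × (336 − 2)/(336 − 80) = 130 × 334/256 ≈ 170 Hz.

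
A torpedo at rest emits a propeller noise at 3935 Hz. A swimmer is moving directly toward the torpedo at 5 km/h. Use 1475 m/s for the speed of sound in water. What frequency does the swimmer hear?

3939 Hz

5 km/h = 1.389 m/s.
Only the observer moves, toward the source, so f' = f · (v + v_o)/v.
f' = 3935 × (1475 + 1.389)/1475 = 3935 × 1476.4/1475 ≈ 3939 Hz.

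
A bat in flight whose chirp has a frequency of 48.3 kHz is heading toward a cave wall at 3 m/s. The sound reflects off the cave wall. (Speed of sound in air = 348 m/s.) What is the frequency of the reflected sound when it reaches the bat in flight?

49.1 kHz

The cave wall receives the sound from a moving source: f₁ = f₀ · v/(v − v_e) = 48.3 × 348/345 ≈ 48.7 kHz.
On the return leg the bat in flight is a moving observer: f₂ = f₁ · (v + v_e)/v = 48.7 × 351/348 ≈ 49.1 kHz.
Equivalently f₂ = f₀ · (v + v_e)/(v − v_e).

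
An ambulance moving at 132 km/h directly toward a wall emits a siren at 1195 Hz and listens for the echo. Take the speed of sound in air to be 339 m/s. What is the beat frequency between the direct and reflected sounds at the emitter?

132 km/h = 36.67 m/s.
The wall receives the sound from a moving source: f₁ = f₀ · v/(v − v_e) = 1195 × 339/302.33 ≈ 1340 Hz.
On the return leg the ambulance is a moving observer: f₂ = f₁ · (v + v_e)/v = 1340 × 375.67/339 ≈ 1485 Hz.
Beat against the emitted tone: |f₂ − f₀| = 2v_e·f₀/(v − v_e) = 2 × 36.67 × 1195/302.33 ≈ 290 Hz.

290 Hz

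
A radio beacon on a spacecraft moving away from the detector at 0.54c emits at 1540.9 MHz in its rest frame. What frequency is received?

Relativistic Doppler for frequency: f' = f₀ · √((1 − β)/(1 + β)).
f' = 1540.9 × √(0.4600/1.5400) = 1540.9 × 0.54654 ≈ 842.2 MHz.

842.2 MHz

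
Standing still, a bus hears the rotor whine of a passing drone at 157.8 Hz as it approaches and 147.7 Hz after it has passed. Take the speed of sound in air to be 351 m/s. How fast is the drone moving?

11.6 m/s

f₁/f₂ = (v + v_s)/(v − v_s), so v_s = v · (f₁ − f₂)/(f₁ + f₂).
v_s = 351 × (157.8 − 147.7)/(157.8 + 147.7) = 351 × 10.1/305.5 ≈ 11.6 m/s.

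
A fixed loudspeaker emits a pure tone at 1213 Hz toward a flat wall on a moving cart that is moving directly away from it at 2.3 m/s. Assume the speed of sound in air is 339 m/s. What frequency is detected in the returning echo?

1197 Hz

At the flat wall on a moving cart (a moving observer), f₁ = f₀ · (v − u)/v = 1213 × 336.7/339 ≈ 1205 Hz.
The reflection then acts as a moving source: f₂ = f₁ · v/(v + u) ≈ 1197 Hz.
Equivalently f₂ = f₀ · (v − u)/(v + u).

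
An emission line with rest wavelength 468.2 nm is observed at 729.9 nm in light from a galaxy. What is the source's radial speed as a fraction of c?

λ'/λ₀ = 1.5589 > 1 (redshift), so the source is receding.
λ'/λ₀ = √((1 + β)/(1 − β)) for a receding source ⇒ β = (r² − 1)/(r² + 1) with r = λ'/λ₀.
β = (2.4303 − 1)/(2.4303 + 1) ≈ 0.417.

0.417c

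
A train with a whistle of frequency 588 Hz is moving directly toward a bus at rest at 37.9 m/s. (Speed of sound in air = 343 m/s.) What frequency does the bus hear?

Moving source, stationary observer: f' = f · v/(v − v_s) since the source is approaching.
f' = 588 × 343/(343 − 37.9) = 588 × 343/305.1 ≈ 661 Hz.

661 Hz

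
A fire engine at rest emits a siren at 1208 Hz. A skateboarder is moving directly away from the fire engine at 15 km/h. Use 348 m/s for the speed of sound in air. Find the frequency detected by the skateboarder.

15 km/h = 4.167 m/s.
Moving observer, stationary source: f' = f · (v − v_o)/v.
f' = 1208 × (348 − 4.167)/348 = 1208 × 343.83/348 ≈ 1194 Hz.

1194 Hz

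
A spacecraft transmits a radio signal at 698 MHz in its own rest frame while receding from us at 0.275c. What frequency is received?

Relativistic Doppler for frequency: f' = f₀ · √((1 − β)/(1 + β)).
f' = 698 × √(0.7250/1.2750) = 698 × 0.75407 ≈ 526.3 MHz.

526.3 MHz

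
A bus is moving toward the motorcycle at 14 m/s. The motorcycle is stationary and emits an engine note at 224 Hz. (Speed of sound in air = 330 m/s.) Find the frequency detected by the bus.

Moving observer, stationary source: f' = f · (v + v_o)/v.
f' = 224 × (330 + 14)/330 = 224 × 344/330 ≈ 234 Hz.

234 Hz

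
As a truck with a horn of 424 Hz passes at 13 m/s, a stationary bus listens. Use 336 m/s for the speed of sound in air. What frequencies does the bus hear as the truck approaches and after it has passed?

Approaching: f₁ = f · v/(v − v_s) = 424 × 336/323 ≈ 441 Hz.
Receding: f₂ = f · v/(v + v_s) = 424 × 336/349 ≈ 408 Hz.

441 Hz approaching; 408 Hz receding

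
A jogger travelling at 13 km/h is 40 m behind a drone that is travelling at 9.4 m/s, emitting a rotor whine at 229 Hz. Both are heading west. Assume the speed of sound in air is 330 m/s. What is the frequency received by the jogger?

225 Hz

13 km/h = 3.611 m/s.
The jogger is behind, so the drone is moving away from it while the jogger is moving toward the drone.
With source receding and observer approaching, f' = f · (v + v_o)/(v + v_s).
f' = 229 × (330 + 3.611)/(330 + 9.4) = 229 × 333.61/339.4 ≈ 225 Hz.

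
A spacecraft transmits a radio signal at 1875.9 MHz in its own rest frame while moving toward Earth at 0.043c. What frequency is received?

1958.4 MHz

Relativistic Doppler for frequency: f' = f₀ · √((1 + β)/(1 − β)).
f' = 1875.9 × √(1.0430/0.9570) = 1875.9 × 1.04397 ≈ 1958.4 MHz.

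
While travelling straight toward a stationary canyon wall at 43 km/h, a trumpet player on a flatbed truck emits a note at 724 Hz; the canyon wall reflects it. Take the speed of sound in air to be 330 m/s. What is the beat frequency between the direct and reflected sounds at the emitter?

43 km/h = 11.94 m/s.
The canyon wall receives the sound from a moving source: f₁ = f₀ · v/(v − v_e) = 724 × 330/318.06 ≈ 751.2 Hz.
On the return leg the trumpet player on a flatbed truck is a moving observer: f₂ = f₁ · (v + v_e)/v = 751.2 × 341.94/330 ≈ 778.4 Hz.
Beat against the emitted tone: |f₂ − f₀| = 2v_e·f₀/(v − v_e) = 2 × 11.94 × 724/318.06 ≈ 54.4 Hz.

54.4 Hz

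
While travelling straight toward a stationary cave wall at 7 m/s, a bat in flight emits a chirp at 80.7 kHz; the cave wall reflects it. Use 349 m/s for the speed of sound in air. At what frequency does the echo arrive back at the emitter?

The cave wall receives the sound from a moving source: f₁ = f₀ · v/(v − v_e) = 80.7 × 349/342 ≈ 82.4 kHz.
On the return leg the bat in flight is a moving observer: f₂ = f₁ · (v + v_e)/v = 82.4 × 356/349 ≈ 84.0 kHz.

84.0 kHz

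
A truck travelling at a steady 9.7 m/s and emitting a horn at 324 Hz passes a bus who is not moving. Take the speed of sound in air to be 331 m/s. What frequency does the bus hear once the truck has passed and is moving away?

315 Hz

Receding: f₂ = f · v/(v + v_s) = 324 × 331/340.7 ≈ 315 Hz.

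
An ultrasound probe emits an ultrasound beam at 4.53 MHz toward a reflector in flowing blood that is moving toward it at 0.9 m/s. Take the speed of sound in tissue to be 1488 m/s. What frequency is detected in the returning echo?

4.535 MHz

The reflector in flowing blood first receives the wave as a moving observer: f₁ = f₀ · (v + u)/v = 4.53 × (1488 + 0.9)/1488 ≈ 4.533 MHz.
The reflection then acts as a moving source: f₂ = f₁ · v/(v − u) ≈ 4.535 MHz.
Equivalently f₂ = f₀ · (v + u)/(v − u).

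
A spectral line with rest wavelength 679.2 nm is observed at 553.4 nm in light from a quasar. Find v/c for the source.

λ'/λ₀ = 0.8148 < 1 (blueshift), so the source is approaching.
λ'/λ₀ = √((1 − β)/(1 + β)) for an approaching source ⇒ β = (1 − r²)/(1 + r²) with r = λ'/λ₀.
β = (1 − 0.6639)/(1 + 0.6639) ≈ 0.202.

0.202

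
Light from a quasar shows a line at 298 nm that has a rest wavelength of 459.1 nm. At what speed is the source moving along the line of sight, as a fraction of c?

λ'/λ₀ = 0.6491 < 1 (blueshift), so the source is approaching.
λ'/λ₀ = √((1 − β)/(1 + β)) for an approaching source ⇒ β = (1 − r²)/(1 + r²) with r = λ'/λ₀.
β = (1 − 0.4213)/(1 + 0.4213) ≈ 0.407.

0.407c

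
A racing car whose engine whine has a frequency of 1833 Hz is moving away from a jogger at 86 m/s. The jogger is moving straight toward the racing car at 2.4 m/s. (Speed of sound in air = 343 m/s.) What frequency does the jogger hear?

1476 Hz

With source receding and observer approaching, f' = f · (v + v_o)/(v + v_s).
f' = 1833 × (343 + 2.4)/(343 + 86) = 1833 × 345.4/429 ≈ 1476 Hz.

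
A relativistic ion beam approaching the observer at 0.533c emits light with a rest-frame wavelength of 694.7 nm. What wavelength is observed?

383.4 nm

Relativistic Doppler for wavelength: λ' = λ₀ · √((1 − β)/(1 + β)).
λ' = 694.7 × √(0.4670/1.5330) = 694.7 × 0.55193 ≈ 383.4 nm.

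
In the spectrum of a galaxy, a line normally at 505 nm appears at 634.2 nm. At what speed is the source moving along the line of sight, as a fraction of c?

0.224c

λ'/λ₀ = 1.2558 > 1 (redshift), so the source is receding.
λ'/λ₀ = √((1 + β)/(1 − β)) for a receding source ⇒ β = (r² − 1)/(r² + 1) with r = λ'/λ₀.
β = (1.5771 − 1)/(1.5771 + 1) ≈ 0.224.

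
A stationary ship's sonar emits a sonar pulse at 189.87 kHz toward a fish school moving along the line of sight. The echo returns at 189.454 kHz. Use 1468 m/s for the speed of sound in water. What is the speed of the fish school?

Double Doppler shift off a moving reflector: f₂ = f₀ · (v + u)/(v − u) (u > 0 toward emitter).
Rearranging, u = v · (f₂ − f₀)/(f₂ + f₀) = 1468 × -0.416/379.324 ≈ -1.61 m/s.
So the fish school is moving at 1.61 m/s away from the emitter.

1.61 m/s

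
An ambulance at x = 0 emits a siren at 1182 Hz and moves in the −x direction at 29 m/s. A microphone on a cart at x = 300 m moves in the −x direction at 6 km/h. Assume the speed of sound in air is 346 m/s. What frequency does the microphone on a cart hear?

1096 Hz

6 km/h = 1.667 m/s.
The observer lies on the +x side, so the source is heading away from the observer and the observer is heading toward the source.
Both move, so f' = f · (v + v_o)/(v + v_s).
f' = 1182 × (346 + 1.667)/(346 + 29) = 1182 × 347.67/375 ≈ 1096 Hz.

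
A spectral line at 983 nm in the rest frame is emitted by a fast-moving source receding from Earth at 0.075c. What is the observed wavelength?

1059.7 nm

Relativistic Doppler for wavelength: λ' = λ₀ · √((1 + β)/(1 − β)).
λ' = 983 × √(1.0750/0.9250) = 983 × 1.07804 ≈ 1059.7 nm.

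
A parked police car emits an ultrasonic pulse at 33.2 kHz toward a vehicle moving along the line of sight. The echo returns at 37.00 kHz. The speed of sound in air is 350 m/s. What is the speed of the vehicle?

18.9 m/s

Double Doppler shift off a moving reflector: f₂ = f₀ · (v + u)/(v − u) (u > 0 toward emitter).
Rearranging, u = v · (f₂ − f₀)/(f₂ + f₀) = 350 × 3.80/70.20 ≈ 18.9 m/s.
So the vehicle is moving at 18.9 m/s toward the emitter.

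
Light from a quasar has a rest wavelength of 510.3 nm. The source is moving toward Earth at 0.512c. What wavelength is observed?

289.9 nm

Relativistic Doppler for wavelength: λ' = λ₀ · √((1 − β)/(1 + β)).
λ' = 510.3 × √(0.4880/1.5120) = 510.3 × 0.56811 ≈ 289.9 nm.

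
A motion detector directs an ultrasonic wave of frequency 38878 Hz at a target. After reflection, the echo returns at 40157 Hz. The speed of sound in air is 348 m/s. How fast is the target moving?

5.6 m/s

Double Doppler shift off a moving reflector: f₂ = f₀ · (v + u)/(v − u) (u > 0 toward emitter).
Rearranging, u = v · (f₂ − f₀)/(f₂ + f₀) = 348 × 1279/79035 ≈ 5.6 m/s.
So the target is moving at 5.6 m/s toward the emitter.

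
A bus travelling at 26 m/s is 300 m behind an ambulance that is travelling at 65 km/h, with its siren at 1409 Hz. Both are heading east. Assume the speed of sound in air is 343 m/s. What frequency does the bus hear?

1440 Hz

65 km/h = 18.06 m/s.
The bus is behind, so the ambulance is moving away from it while the bus is moving toward the ambulance.
Both move, so f' = f · (v + v_o)/(v + v_s).
f' = 1409 × (343 + 26)/(343 + 18.06) = 1409 × 369/361.06 ≈ 1440 Hz.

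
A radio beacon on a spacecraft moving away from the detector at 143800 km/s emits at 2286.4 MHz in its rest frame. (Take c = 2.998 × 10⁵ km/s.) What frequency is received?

β = v/c = 143800/299800 = 0.4797.
Relativistic Doppler for frequency: f' = f₀ · √((1 − β)/(1 + β)).
f' = 2286.4 × √(0.5203/1.4797) = 2286.4 × 0.59302 ≈ 1355.9 MHz.

1355.9 MHz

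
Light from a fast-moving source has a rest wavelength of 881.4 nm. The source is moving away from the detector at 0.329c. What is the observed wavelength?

1240.4 nm

Relativistic Doppler for wavelength: λ' = λ₀ · √((1 + β)/(1 − β)).
λ' = 881.4 × √(1.3290/0.6710) = 881.4 × 1.40735 ≈ 1240.4 nm.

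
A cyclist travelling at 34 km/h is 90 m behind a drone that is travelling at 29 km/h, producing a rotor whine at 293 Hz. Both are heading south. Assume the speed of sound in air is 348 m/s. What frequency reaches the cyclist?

294 Hz

29 km/h = 8.056 m/s; 34 km/h = 9.444 m/s.
The cyclist is behind, so the drone is moving away from it while the cyclist is moving toward the drone.
Both move, so f' = f · (v + v_o)/(v + v_s).
f' = 293 × (348 + 9.444)/(348 + 8.056) = 293 × 357.44/356.06 ≈ 294 Hz.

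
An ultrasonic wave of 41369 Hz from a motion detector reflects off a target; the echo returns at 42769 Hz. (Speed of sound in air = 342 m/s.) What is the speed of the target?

5.7 m/s

Double Doppler shift off a moving reflector: f₂ = f₀ · (v + u)/(v − u) (u > 0 toward emitter).
Rearranging, u = v · (f₂ − f₀)/(f₂ + f₀) = 342 × 1400/84138 ≈ 5.7 m/s.
So the target is moving at 5.7 m/s toward the emitter.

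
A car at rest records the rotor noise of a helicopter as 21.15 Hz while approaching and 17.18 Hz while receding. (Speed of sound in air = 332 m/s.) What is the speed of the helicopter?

34 m/s

f₁/f₂ = (v + v_s)/(v − v_s), so v_s = v · (f₁ − f₂)/(f₁ + f₂).
v_s = 332 × (21.15 − 17.18)/(21.15 + 17.18) = 332 × 3.97/38.33 ≈ 34 m/s.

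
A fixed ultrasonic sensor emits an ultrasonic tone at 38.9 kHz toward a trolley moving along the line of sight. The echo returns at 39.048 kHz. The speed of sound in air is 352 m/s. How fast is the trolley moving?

Double Doppler shift off a moving reflector: f₂ = f₀ · (v + u)/(v − u) (u > 0 toward emitter).
Rearranging, u = v · (f₂ − f₀)/(f₂ + f₀) = 352 × 0.148/77.948 ≈ 0.67 m/s.
So the trolley is moving at 0.67 m/s toward the emitter.

0.67 m/s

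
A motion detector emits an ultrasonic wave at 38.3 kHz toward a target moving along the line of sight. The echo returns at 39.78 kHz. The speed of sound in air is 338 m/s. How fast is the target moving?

Double Doppler shift off a moving reflector: f₂ = f₀ · (v + u)/(v − u) (u > 0 toward emitter).
Rearranging, u = v · (f₂ − f₀)/(f₂ + f₀) = 338 × 1.48/78.08 ≈ 6.4 m/s.
So the target is moving at 6.4 m/s toward the emitter.

6.4 m/s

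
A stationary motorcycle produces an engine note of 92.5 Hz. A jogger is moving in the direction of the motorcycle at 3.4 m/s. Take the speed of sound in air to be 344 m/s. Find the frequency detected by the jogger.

93 Hz

Only the observer moves, toward the source, so f' = f · (v + v_o)/v.
f' = 92.5 × (344 + 3.4)/344 = 92.5 × 347.4/344 ≈ 93 Hz.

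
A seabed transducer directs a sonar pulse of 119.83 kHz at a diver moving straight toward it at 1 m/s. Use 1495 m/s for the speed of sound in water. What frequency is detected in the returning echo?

120.0 kHz

The diver first receives the wave as a moving observer: f₁ = f₀ · (v + u)/v = 119.83 × (1495 + 1)/1495 ≈ 119.9 kHz.
The reflection then acts as a moving source: f₂ = f₁ · v/(v − u) ≈ 120.0 kHz.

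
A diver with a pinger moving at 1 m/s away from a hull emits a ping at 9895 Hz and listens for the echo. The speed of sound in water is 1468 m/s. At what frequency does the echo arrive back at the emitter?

9882 Hz

The hull receives the sound from a moving source: f₁ = f₀ · v/(v + v_e) = 9895 × 1468/1469 ≈ 9888 Hz.
On the return leg the diver with a pinger is a moving observer: f₂ = f₁ · (v − v_e)/v = 9888 × 1467/1468 ≈ 9882 Hz.
Equivalently f₂ = f₀ · (v − v_e)/(v + v_e).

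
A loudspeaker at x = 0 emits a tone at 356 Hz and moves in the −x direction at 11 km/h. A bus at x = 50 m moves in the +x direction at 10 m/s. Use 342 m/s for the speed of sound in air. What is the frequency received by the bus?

11 km/h = 3.056 m/s.
The observer lies on the +x side, so the source is heading away from the observer and the observer is heading away from the source.
Both move, so f' = f · (v − v_o)/(v + v_s).
f' = 356 × (342 − 10)/(342 + 3.056) = 356 × 332/345.06 ≈ 343 Hz.

343 Hz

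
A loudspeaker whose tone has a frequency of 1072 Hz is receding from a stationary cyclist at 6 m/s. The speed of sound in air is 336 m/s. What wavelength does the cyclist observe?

Moving source, stationary observer: f' = f · v/(v + v_s) since the source is receding.
f' = 1072 × 336/(336 + 6) ≈ 1053 Hz.
λ' = v/f' = 336/1053.19 ≈ 31.9 cm.

31.9 cm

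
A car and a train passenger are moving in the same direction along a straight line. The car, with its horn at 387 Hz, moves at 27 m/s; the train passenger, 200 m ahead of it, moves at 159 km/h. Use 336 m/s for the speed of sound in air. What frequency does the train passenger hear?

159 km/h = 44.17 m/s.
The train passenger is ahead, so the car is moving toward it while the train passenger is moving away from the car.
With source approaching and observer receding, f' = f · (v − v_o)/(v − v_s).
f' = 387 × (336 − 44.17)/(336 − 27) = 387 × 291.83/309 ≈ 365 Hz.

365 Hz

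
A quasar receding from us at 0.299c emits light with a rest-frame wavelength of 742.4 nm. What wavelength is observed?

1010.6 nm

Relativistic Doppler for wavelength: λ' = λ₀ · √((1 + β)/(1 − β)).
λ' = 742.4 × √(1.2990/0.7010) = 742.4 × 1.36127 ≈ 1010.6 nm.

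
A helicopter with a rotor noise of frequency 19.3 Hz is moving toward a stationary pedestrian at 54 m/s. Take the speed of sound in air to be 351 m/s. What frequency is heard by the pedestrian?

With the source moving toward a stationary observer, f' = f · v/(v − v_s).
f' = 19.3 × 351/(351 − 54) = 19.3 × 351/297 ≈ 22.8 Hz.

22.8 Hz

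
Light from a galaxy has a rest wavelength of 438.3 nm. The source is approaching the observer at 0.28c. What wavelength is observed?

328.7 nm

Relativistic Doppler for wavelength: λ' = λ₀ · √((1 − β)/(1 + β)).
λ' = 438.3 × √(0.7200/1.2800) = 438.3 × 0.75000 ≈ 328.7 nm.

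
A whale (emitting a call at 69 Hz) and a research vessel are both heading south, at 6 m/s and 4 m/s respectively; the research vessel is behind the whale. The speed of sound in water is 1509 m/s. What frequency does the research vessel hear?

The research vessel is behind, so the whale is moving away from it while the research vessel is moving toward the whale.
General Doppler shift: f' = f · (v + v_o)/(v + v_s).
f' = 69 × (1509 + 4)/(1509 + 6) = 69 × 1513/1515 ≈ 69 Hz.

69 Hz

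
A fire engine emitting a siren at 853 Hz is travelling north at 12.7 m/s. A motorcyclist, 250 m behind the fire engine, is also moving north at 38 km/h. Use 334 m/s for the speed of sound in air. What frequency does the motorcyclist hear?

38 km/h = 10.56 m/s.
The motorcyclist is behind, so the fire engine is moving away from it while the motorcyclist is moving toward the fire engine.
Both move, so f' = f · (v + v_o)/(v + v_s).
f' = 853 × (334 + 10.56)/(334 + 12.7) = 853 × 344.56/346.7 ≈ 848 Hz.

848 Hz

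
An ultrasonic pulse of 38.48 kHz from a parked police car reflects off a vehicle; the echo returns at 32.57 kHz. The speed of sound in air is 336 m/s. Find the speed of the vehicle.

28 m/s

Double Doppler shift off a moving reflector: f₂ = f₀ · (v + u)/(v − u) (u > 0 toward emitter).
Rearranging, u = v · (f₂ − f₀)/(f₂ + f₀) = 336 × -5.91/71.05 ≈ -28 m/s.
So the vehicle is moving at 28 m/s away from the emitter.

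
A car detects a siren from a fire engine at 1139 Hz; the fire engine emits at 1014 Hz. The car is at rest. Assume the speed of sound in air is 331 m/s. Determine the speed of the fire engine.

f' > f, so the fire engine is approaching.
f' = f · v/(v − v_s) ⇒ v_s = v · |1 − f/f'|.
v_s = 331 × |1 − 1014/1139| = 331 × 0.1097 ≈ 36 m/s.

36 m/s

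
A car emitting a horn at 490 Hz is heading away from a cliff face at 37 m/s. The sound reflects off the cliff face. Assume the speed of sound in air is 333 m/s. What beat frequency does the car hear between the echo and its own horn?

98 Hz

The cliff face receives the sound from a moving source: f₁ = f₀ · v/(v + v_e) = 490 × 333/370 ≈ 441.0 Hz.
On the return leg the car is a moving observer: f₂ = f₁ · (v − v_e)/v = 441.0 × 296/333 ≈ 392.0 Hz.
Beat against the emitted tone: |f₂ − f₀| = 2v_e·f₀/(v + v_e) = 2 × 37 × 490/370 ≈ 98 Hz.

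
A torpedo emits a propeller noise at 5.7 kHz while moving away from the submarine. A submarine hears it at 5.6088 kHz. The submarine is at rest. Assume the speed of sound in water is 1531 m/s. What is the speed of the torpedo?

f' = f · v/(v + v_s) ⇒ v_s = v · |1 − f/f'|.
v_s = 1531 × |1 − 5.7/5.6088| = 1531 × 0.01626 ≈ 24.9 m/s.

24.9 m/s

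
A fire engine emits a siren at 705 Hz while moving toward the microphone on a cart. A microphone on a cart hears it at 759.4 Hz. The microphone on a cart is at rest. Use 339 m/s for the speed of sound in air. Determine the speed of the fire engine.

24.3 m/s

f' = f · v/(v − v_s) ⇒ v_s = v · |1 − f/f'|.
v_s = 339 × |1 − 705/759.4| = 339 × 0.07164 ≈ 24.3 m/s.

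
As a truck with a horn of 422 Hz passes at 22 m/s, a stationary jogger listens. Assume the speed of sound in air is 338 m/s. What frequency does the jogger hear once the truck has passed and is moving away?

396 Hz

Receding: f₂ = f · v/(v + v_s) = 422 × 338/360 ≈ 396 Hz.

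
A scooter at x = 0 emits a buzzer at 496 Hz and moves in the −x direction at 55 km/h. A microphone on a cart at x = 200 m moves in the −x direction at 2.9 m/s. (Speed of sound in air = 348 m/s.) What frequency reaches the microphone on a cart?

55 km/h = 15.28 m/s.
The observer lies on the +x side, so the source is heading away from the observer and the observer is heading toward the source.
Both move, so f' = f · (v + v_o)/(v + v_s).
f' = 496 × (348 + 2.9)/(348 + 15.28) = 496 × 350.9/363.28 ≈ 479 Hz.

479 Hz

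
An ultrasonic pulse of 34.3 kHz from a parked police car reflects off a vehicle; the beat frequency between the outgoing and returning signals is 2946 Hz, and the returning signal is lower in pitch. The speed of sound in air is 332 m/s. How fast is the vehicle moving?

14.9 m/s

Double Doppler shift off a moving reflector: f₂ = f₀ · (v + u)/(v − u) (u > 0 toward emitter).
Returning signal is lower, so f₂ = f₀ − Δf = 34300 − 2946 = 31354 Hz.
Rearranging, u = v · (f₂ − f₀)/(f₂ + f₀) = 332 × -2946/65654 ≈ -14.9 m/s.
So the vehicle is moving at 14.9 m/s away from the emitter.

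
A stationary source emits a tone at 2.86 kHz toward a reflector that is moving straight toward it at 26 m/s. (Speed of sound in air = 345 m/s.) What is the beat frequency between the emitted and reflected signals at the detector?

466 Hz

The reflector first receives the wave as a moving observer: f₁ = f₀ · (v + u)/v = 2.86 × (345 + 26)/345 ≈ 3.076 kHz.
On reflection it acts as a source moving toward the stationary detector: f₂ = f₁ · v/(v − u) = 3.076 × 345/319 ≈ 3.326 kHz.
Beat frequency (with f₀ = 2860 Hz): |f₂ − f₀| = 2u·f₀/(v − u) = 2 × 26 × 2860/319 ≈ 466 Hz.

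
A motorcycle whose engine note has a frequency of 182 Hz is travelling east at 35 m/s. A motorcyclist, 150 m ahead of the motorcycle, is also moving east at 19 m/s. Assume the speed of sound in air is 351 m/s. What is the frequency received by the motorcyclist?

The motorcyclist is ahead, so the motorcycle is moving toward it while the motorcyclist is moving away from the motorcycle.
General Doppler shift: f' = f · (v − v_o)/(v − v_s).
f' = 182 × (351 − 19)/(351 − 35) = 182 × 332/316 ≈ 191 Hz.

191 Hz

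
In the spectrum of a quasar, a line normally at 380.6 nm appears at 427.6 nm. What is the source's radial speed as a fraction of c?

λ'/λ₀ = 1.1235 > 1 (redshift), so the source is receding.
λ'/λ₀ = √((1 + β)/(1 − β)) for a receding source ⇒ β = (r² − 1)/(r² + 1) with r = λ'/λ₀.
β = (1.2622 − 1)/(1.2622 + 1) ≈ 0.116.

0.116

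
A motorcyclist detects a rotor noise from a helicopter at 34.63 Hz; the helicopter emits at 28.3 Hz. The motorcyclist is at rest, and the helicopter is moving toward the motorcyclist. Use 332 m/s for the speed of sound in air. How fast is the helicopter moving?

f' = f · v/(v − v_s) ⇒ v_s = v · |1 − f/f'|.
v_s = 332 × |1 − 28.3/34.63| = 332 × 0.1828 ≈ 61 m/s.

61 m/s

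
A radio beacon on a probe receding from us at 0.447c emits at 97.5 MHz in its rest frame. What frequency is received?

60.3 MHz

Relativistic Doppler for frequency: f' = f₀ · √((1 − β)/(1 + β)).
f' = 97.5 × √(0.5530/1.4470) = 97.5 × 0.61820 ≈ 60.3 MHz.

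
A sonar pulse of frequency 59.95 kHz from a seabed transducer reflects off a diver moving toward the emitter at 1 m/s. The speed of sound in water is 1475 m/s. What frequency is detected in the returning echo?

The diver first receives the wave as a moving observer: f₁ = f₀ · (v + u)/v = 59.95 × (1475 + 1)/1475 ≈ 60.0 kHz.
On reflection it acts as a source moving toward the stationary detector: f₂ = f₁ · v/(v − u) = 60.0 × 1475/1474 ≈ 60.0 kHz.

60.0 kHz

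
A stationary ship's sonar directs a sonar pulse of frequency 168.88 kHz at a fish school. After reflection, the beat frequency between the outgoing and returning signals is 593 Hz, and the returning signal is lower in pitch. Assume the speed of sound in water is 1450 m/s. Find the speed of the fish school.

2.55 m/s

Double Doppler shift off a moving reflector: f₂ = f₀ · (v + u)/(v − u) (u > 0 toward emitter).
Returning signal is lower, so f₂ = f₀ − Δf = 168880 − 593 = 168287 Hz.
Rearranging, u = v · (f₂ − f₀)/(f₂ + f₀) = 1450 × -593/337167 ≈ -2.55 m/s.
So the fish school is moving at 2.55 m/s away from the emitter.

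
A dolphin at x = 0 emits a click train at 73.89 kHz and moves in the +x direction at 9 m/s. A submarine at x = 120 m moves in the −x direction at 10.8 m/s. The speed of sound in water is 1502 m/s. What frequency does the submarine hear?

The observer lies on the +x side, so the source is heading toward the observer and the observer is heading toward the source.
General Doppler shift: f' = f · (v + v_o)/(v − v_s).
f' = 73.89 × (1502 + 10.8)/(1502 − 9) = 73.89 × 1512.8/1493 ≈ 74.9 kHz.

74.9 kHz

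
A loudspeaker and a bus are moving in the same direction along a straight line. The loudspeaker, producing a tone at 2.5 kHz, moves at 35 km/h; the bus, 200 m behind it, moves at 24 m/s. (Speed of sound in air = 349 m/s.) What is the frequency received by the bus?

2.60 kHz

35 km/h = 9.722 m/s.
The bus is behind, so the loudspeaker is moving away from it while the bus is moving toward the loudspeaker.
Both move, so f' = f · (v + v_o)/(v + v_s).
f' = 2.5 × (349 + 24)/(349 + 9.722) = 2.5 × 373/358.72 ≈ 2.60 kHz.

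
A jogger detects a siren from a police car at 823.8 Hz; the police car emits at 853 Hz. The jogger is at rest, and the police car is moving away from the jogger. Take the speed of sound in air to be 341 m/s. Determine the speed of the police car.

12.1 m/s

f' = f · v/(v + v_s) ⇒ v_s = v · |1 − f/f'|.
v_s = 341 × |1 − 853/823.8| = 341 × 0.03545 ≈ 12.1 m/s.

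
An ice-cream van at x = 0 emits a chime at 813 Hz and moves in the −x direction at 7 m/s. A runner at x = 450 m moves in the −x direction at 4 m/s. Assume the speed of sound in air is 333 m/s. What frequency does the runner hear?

806 Hz

The observer lies on the +x side, so the source is heading away from the observer and the observer is heading toward the source.
Both move, so f' = f · (v + v_o)/(v + v_s).
f' = 813 × (333 + 4)/(333 + 7) = 813 × 337/340 ≈ 806 Hz.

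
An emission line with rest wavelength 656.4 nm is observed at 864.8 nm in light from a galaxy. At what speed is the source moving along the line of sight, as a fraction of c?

λ'/λ₀ = 1.3175 > 1 (redshift), so the source is receding.
λ'/λ₀ = √((1 + β)/(1 − β)) for a receding source ⇒ β = (r² − 1)/(r² + 1) with r = λ'/λ₀.
β = (1.7358 − 1)/(1.7358 + 1) ≈ 0.269.

0.269c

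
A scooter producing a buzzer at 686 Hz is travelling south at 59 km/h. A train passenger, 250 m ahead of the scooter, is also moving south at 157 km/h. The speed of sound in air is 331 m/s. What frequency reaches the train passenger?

627 Hz

59 km/h = 16.39 m/s; 157 km/h = 43.61 m/s.
The train passenger is ahead, so the scooter is moving toward it while the train passenger is moving away from the scooter.
With source approaching and observer receding, f' = f · (v − v_o)/(v − v_s).
f' = 686 × (331 − 43.61)/(331 − 16.39) = 686 × 287.39/314.61 ≈ 627 Hz.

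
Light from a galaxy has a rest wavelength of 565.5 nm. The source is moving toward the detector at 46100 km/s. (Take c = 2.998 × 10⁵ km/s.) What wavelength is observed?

β = v/c = 46100/299800 = 0.1538.
Relativistic Doppler for wavelength: λ' = λ₀ · √((1 − β)/(1 + β)).
λ' = 565.5 × √(0.8462/1.1538) = 565.5 × 0.85642 ≈ 484.3 nm.

484.3 nm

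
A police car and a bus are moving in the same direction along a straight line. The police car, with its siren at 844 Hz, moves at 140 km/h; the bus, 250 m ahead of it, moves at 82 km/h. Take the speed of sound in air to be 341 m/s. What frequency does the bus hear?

889 Hz

140 km/h = 38.89 m/s; 82 km/h = 22.78 m/s.
The bus is ahead, so the police car is moving toward it while the bus is moving away from the police car.
General Doppler shift: f' = f · (v − v_o)/(v − v_s).
f' = 844 × (341 − 22.78)/(341 − 38.89) = 844 × 318.22/302.11 ≈ 889 Hz.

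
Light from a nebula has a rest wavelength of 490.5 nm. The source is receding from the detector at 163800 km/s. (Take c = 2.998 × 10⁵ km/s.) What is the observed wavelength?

905.6 nm

β = v/c = 163800/299800 = 0.5464.
Relativistic Doppler for wavelength: λ' = λ₀ · √((1 + β)/(1 − β)).
λ' = 490.5 × √(1.5464/0.4536) = 490.5 × 1.84630 ≈ 905.6 nm.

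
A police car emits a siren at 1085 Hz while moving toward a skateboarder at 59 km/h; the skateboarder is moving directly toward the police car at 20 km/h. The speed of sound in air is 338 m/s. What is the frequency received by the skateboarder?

59 km/h = 16.39 m/s; 20 km/h = 5.556 m/s.
Both move, so f' = f · (v + v_o)/(v − v_s).
f' = 1085 × (338 + 5.556)/(338 − 16.39) = 1085 × 343.56/321.61 ≈ 1159 Hz.

1159 Hz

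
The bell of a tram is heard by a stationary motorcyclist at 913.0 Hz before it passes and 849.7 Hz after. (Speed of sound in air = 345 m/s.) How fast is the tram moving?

f₁/f₂ = (v + v_s)/(v − v_s), so v_s = v · (f₁ − f₂)/(f₁ + f₂).
v_s = 345 × (913.0 − 849.7)/(913.0 + 849.7) = 345 × 63.3/1762.7 ≈ 12.4 m/s.

12.4 m/s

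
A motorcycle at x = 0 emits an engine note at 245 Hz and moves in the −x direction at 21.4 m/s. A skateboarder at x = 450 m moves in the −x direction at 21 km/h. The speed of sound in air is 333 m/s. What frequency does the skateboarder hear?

234 Hz

21 km/h = 5.833 m/s.
The observer lies on the +x side, so the source is heading away from the observer and the observer is heading toward the source.
Both move, so f' = f · (v + v_o)/(v + v_s).
f' = 245 × (333 + 5.833)/(333 + 21.4) = 245 × 338.83/354.4 ≈ 234 Hz.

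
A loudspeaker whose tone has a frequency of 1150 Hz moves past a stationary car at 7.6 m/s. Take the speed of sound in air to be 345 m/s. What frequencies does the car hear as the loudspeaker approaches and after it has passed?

1176 Hz approaching; 1125 Hz receding

Approaching: f₁ = f · v/(v − v_s) = 1150 × 345/337.4 ≈ 1176 Hz.
Receding: f₂ = f · v/(v + v_s) = 1150 × 345/352.6 ≈ 1125 Hz.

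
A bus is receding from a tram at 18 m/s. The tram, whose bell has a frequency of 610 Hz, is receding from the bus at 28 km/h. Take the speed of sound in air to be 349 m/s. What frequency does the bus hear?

28 km/h = 7.778 m/s.
Both move, so f' = f · (v − v_o)/(v + v_s).
f' = 610 × (349 − 18)/(349 + 7.778) = 610 × 331/356.78 ≈ 566 Hz.

566 Hz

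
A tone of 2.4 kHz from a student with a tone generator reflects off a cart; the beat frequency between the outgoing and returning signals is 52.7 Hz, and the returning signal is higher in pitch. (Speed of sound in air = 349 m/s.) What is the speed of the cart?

Double Doppler shift off a moving reflector: f₂ = f₀ · (v + u)/(v − u) (u > 0 toward emitter).
Returning signal is higher, so f₂ = f₀ + Δf = 2400 + 52.7 = 2452.7 Hz.
Rearranging, u = v · (f₂ − f₀)/(f₂ + f₀) = 349 × 52.7/4852.7 ≈ 3.8 m/s.
So the cart is moving at 3.8 m/s toward the emitter.

3.8 m/s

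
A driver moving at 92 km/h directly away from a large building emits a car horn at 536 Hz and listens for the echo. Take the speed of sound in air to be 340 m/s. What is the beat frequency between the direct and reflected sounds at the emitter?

92 km/h = 25.56 m/s.
The large building receives the sound from a moving source: f₁ = f₀ · v/(v + v_e) = 536 × 340/365.56 ≈ 498.5 Hz.
On the return leg the driver is a moving observer: f₂ = f₁ · (v − v_e)/v = 498.5 × 314.44/340 ≈ 461.1 Hz.
Equivalently f₂ = f₀ · (v − v_e)/(v + v_e).
Beat against the emitted tone: |f₂ − f₀| = 2v_e·f₀/(v + v_e) = 2 × 25.56 × 536/365.56 ≈ 75 Hz.

75 Hz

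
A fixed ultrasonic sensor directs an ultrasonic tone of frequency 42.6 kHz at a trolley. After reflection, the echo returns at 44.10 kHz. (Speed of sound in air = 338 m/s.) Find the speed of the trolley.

Double Doppler shift off a moving reflector: f₂ = f₀ · (v + u)/(v − u) (u > 0 toward emitter).
Rearranging, u = v · (f₂ − f₀)/(f₂ + f₀) = 338 × 1.50/86.70 ≈ 5.8 m/s.
So the trolley is moving at 5.8 m/s toward the emitter.

5.8 m/s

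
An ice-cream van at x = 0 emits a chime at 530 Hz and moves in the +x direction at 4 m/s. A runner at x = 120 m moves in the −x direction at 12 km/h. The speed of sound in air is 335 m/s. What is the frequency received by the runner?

542 Hz

12 km/h = 3.333 m/s.
The observer lies on the +x side, so the source is heading toward the observer and the observer is heading toward the source.
Both move, so f' = f · (v + v_o)/(v − v_s).
f' = 530 × (335 + 3.333)/(335 − 4) = 530 × 338.33/331 ≈ 542 Hz.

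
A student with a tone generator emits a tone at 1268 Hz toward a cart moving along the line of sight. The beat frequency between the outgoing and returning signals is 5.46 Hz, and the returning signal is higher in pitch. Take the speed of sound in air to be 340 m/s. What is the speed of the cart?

Double Doppler shift off a moving reflector: f₂ = f₀ · (v + u)/(v − u) (u > 0 toward emitter).
Returning signal is higher, so f₂ = f₀ + Δf = 1268 + 5.46 = 1273.46 Hz.
Rearranging, u = v · (f₂ − f₀)/(f₂ + f₀) = 340 × 5.46/2541.46 ≈ 0.73 m/s.
So the cart is moving at 0.73 m/s toward the emitter.

0.73 m/s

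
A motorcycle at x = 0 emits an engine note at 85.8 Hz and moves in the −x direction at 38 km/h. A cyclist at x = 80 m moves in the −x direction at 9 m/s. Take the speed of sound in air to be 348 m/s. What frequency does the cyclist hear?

38 km/h = 10.56 m/s.
The observer lies on the +x side, so the source is heading away from the observer and the observer is heading toward the source.
With source receding and observer approaching, f' = f · (v + v_o)/(v + v_s).
f' = 85.8 × (348 + 9)/(348 + 10.56) = 85.8 × 357/358.56 ≈ 85 Hz.

85 Hz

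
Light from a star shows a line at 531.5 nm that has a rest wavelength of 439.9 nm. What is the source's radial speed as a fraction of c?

λ'/λ₀ = 1.2082 > 1 (redshift), so the source is receding.
λ'/λ₀ = √((1 + β)/(1 − β)) for a receding source ⇒ β = (r² − 1)/(r² + 1) with r = λ'/λ₀.
β = (1.4598 − 1)/(1.4598 + 1) ≈ 0.187.

0.187c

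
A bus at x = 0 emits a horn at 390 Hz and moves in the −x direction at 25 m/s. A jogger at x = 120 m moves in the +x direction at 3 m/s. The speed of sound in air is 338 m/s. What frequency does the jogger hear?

360 Hz

The observer lies on the +x side, so the source is heading away from the observer and the observer is heading away from the source.
General Doppler shift: f' = f · (v − v_o)/(v + v_s).
f' = 390 × (338 − 3)/(338 + 25) = 390 × 335/363 ≈ 360 Hz.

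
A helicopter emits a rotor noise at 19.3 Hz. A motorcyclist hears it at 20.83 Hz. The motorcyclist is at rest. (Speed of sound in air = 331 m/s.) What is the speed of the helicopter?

24.3 m/s

f' > f, so the helicopter is approaching.
f' = f · v/(v − v_s) ⇒ v_s = v · |1 − f/f'|.
v_s = 331 × |1 − 19.3/20.83| = 331 × 0.07345 ≈ 24.3 m/s.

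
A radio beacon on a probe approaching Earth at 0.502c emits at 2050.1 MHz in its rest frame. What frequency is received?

3560.4 MHz

Relativistic Doppler for frequency: f' = f₀ · √((1 + β)/(1 − β)).
f' = 2050.1 × √(1.5020/0.4980) = 2050.1 × 1.73668 ≈ 3560.4 MHz.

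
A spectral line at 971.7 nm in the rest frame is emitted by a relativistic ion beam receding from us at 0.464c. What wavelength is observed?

1605.9 nm

Relativistic Doppler for wavelength: λ' = λ₀ · √((1 + β)/(1 − β)).
λ' = 971.7 × √(1.4640/0.5360) = 971.7 × 1.65268 ≈ 1605.9 nm.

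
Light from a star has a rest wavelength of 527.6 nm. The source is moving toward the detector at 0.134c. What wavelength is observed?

461.1 nm

Relativistic Doppler for wavelength: λ' = λ₀ · √((1 − β)/(1 + β)).
λ' = 527.6 × √(0.8660/1.1340) = 527.6 × 0.87388 ≈ 461.1 nm.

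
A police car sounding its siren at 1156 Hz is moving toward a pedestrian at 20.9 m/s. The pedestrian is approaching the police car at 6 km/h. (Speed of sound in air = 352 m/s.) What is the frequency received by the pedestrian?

1235 Hz

6 km/h = 1.667 m/s.
General Doppler shift: f' = f · (v + v_o)/(v − v_s).
f' = 1156 × (352 + 1.667)/(352 − 20.9) = 1156 × 353.67/331.1 ≈ 1235 Hz.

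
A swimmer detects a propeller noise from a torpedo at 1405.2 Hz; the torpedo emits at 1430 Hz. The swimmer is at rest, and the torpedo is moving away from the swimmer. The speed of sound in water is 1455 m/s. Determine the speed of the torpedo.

f' = f · v/(v + v_s) ⇒ v_s = v · |1 − f/f'|.
v_s = 1455 × |1 − 1430/1405.2| = 1455 × 0.01765 ≈ 26 m/s.

26 m/s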